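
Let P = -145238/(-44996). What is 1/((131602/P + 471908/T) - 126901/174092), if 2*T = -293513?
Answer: 3710704920268324/151276176465755423601 ≈ 2.4529e-5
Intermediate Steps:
T = -293513/2 (T = (½)*(-293513) = -293513/2 ≈ -1.4676e+5)
P = 72619/22498 (P = -145238*(-1/44996) = 72619/22498 ≈ 3.2278)
1/((131602/P + 471908/T) - 126901/174092) = 1/((131602/(72619/22498) + 471908/(-293513/2)) - 126901/174092) = 1/((131602*(22498/72619) + 471908*(-2/293513)) - 126901*1/174092) = 1/((2960781796/72619 - 943816/293513) - 126901/174092) = 1/(868959408315244/21314620547 - 126901/174092) = 1/(151276176465755423601/3710704920268324) = 3710704920268324/151276176465755423601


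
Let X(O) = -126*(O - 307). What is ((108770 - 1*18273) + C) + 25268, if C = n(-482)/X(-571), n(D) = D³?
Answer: 3173717563/27657 ≈ 1.1475e+5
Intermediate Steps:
X(O) = 38682 - 126*O (X(O) = -126*(-307 + O) = 38682 - 126*O)
C = -27995042/27657 (C = (-482)³/(38682 - 126*(-571)) = -111980168/(38682 + 71946) = -111980168/110628 = -111980168*1/110628 = -27995042/27657 ≈ -1012.2)
((108770 - 1*18273) + C) + 25268 = ((108770 - 1*18273) - 27995042/27657) + 25268 = ((108770 - 18273) - 27995042/27657) + 25268 = (90497 - 27995042/27657) + 25268 = 2474880487/27657 + 25268 = 3173717563/27657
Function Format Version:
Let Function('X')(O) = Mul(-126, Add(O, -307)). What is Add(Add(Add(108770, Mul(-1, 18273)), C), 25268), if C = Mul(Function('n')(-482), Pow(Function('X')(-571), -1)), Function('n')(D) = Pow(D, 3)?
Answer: Rational(3173717563, 27657) ≈ 1.1475e+5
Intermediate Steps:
Function('X')(O) = Add(38682, Mul(-126, O)) (Function('X')(O) = Mul(-126, Add(-307, O)) = Add(38682, Mul(-126, O)))
C = Rational(-27995042, 27657) (C = Mul(Pow(-482, 3), Pow(Add(38682, Mul(-126, -571)), -1)) = Mul(-111980168, Pow(Add(38682, 71946), -1)) = Mul(-111980168, Pow(110628, -1)) = Mul(-111980168, Rational(1, 110628)) = Rational(-27995042, 27657) ≈ -1012.2)
Add(Add(Add(108770, Mul(-1, 18273)), C), 25268) = Add(Add(Add(108770, Mul(-1, 18273)), Rational(-27995042, 27657)), 25268) = Add(Add(Add(108770, -18273), Rational(-27995042, 27657)), 25268) = Add(Add(90497, Rational(-27995042, 27657)), 25268) = Add(Rational(2474880487, 27657), 25268) = Rational(3173717563, 27657)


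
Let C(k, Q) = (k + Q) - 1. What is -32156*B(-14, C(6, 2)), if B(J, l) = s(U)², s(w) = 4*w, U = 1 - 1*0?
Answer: -514496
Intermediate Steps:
U = 1 (U = 1 + 0 = 1)
C(k, Q) = -1 + Q + k (C(k, Q) = (Q + k) - 1 = -1 + Q + k)
B(J, l) = 16 (B(J, l) = (4*1)² = 4² = 16)
-32156*B(-14, C(6, 2)) = -32156*16 = -514496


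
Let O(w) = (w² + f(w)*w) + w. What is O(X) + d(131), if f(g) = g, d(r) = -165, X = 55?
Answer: 5940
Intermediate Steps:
O(w) = w + 2*w² (O(w) = (w² + w*w) + w = (w² + w²) + w = 2*w² + w = w + 2*w²)
O(X) + d(131) = 55*(1 + 2*55) - 165 = 55*(1 + 110) - 165 = 55*111 - 165 = 6105 - 165 = 5940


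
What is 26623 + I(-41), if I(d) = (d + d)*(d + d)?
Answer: 33347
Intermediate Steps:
I(d) = 4*d**2 (I(d) = (2*d)*(2*d) = 4*d**2)
26623 + I(-41) = 26623 + 4*(-41)**2 = 26623 + 4*1681 = 26623 + 6724 = 33347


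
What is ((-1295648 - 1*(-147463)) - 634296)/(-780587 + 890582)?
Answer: -1782481/109995 ≈ -16.205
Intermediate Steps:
((-1295648 - 1*(-147463)) - 634296)/(-780587 + 890582) = ((-1295648 + 147463) - 634296)/109995 = (-1148185 - 634296)*(1/109995) = -1782481*1/109995 = -1782481/109995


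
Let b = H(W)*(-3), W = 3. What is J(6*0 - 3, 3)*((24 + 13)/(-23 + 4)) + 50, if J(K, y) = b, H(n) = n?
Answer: 1283/19 ≈ 67.526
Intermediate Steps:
b = -9 (b = 3*(-3) = -9)
J(K, y) = -9
J(6*0 - 3, 3)*((24 + 13)/(-23 + 4)) + 50 = -9*(24 + 13)/(-23 + 4) + 50 = -333/(-19) + 50 = -333*(-1)/19 + 50 = -9*(-37/19) + 50 = 333/19 + 50 = 1283/19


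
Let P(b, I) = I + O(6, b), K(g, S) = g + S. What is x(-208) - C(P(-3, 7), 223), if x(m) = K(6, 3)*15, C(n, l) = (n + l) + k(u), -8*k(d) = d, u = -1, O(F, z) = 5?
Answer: -801/8 ≈ -100.13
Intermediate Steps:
K(g, S) = S + g
k(d) = -d/8
P(b, I) = 5 + I (P(b, I) = I + 5 = 5 + I)
C(n, l) = 1/8 + l + n (C(n, l) = (n + l) - 1/8*(-1) = (l + n) + 1/8 = 1/8 + l + n)
x(m) = 135 (x(m) = (3 + 6)*15 = 9*15 = 135)
x(-208) - C(P(-3, 7), 223) = 135 - (1/8 + 223 + (5 + 7)) = 135 - (1/8 + 223 + 12) = 135 - 1*1881/8 = 135 - 1881/8 = -801/8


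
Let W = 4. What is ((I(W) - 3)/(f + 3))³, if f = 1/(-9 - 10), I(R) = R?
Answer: 6859/175616 ≈ 0.039057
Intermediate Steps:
f = -1/19 (f = 1/(-19) = -1/19 ≈ -0.052632)
((I(W) - 3)/(f + 3))³ = ((4 - 3)/(-1/19 + 3))³ = (1/(56/19))³ = (1*(19/56))³ = (19/56)³ = 6859/175616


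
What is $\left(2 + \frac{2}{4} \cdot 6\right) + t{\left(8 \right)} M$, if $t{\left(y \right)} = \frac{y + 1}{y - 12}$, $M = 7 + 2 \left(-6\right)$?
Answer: $\frac{65}{4} \approx 16.25$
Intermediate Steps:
$M = -5$ ($M = 7 - 12 = -5$)
$t{\left(y \right)} = \frac{1 + y}{-12 + y}$
$\left(2 + \frac{2}{4} \cdot 6\right) + t{\left(8 \right)} M = \left(2 + \frac{2}{4} \cdot 6\right) + \frac{1 + 8}{-12 + 8} \left(-5\right) = \left(2 + 2 \cdot \frac{1}{4} \cdot 6\right) + \frac{1}{-4} \cdot 9 \left(-5\right) = \left(2 + \frac{1}{2} \cdot 6\right) + \left(- \frac{1}{4}\right) 9 \left(-5\right) = \left(2 + 3\right) - - \frac{45}{4} = 5 + \frac{45}{4} = \frac{65}{4}$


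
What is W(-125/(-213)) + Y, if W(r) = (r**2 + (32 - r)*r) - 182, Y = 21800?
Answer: 4608634/213 ≈ 21637.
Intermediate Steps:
W(r) = -182 + r**2 + r*(32 - r) (W(r) = (r**2 + r*(32 - r)) - 182 = -182 + r**2 + r*(32 - r))
W(-125/(-213)) + Y = (-182 + 32*(-125/(-213))) + 21800 = (-182 + 32*(-125*(-1/213))) + 21800 = (-182 + 32*(125/213)) + 21800 = (-182 + 4000/213) + 21800 = -34766/213 + 21800 = 4608634/213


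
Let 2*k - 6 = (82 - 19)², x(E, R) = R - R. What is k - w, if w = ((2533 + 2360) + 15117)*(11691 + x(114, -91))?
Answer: -467869845/2 ≈ -2.3393e+8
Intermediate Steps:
x(E, R) = 0
w = 233936910 (w = ((2533 + 2360) + 15117)*(11691 + 0) = (4893 + 15117)*11691 = 20010*11691 = 233936910)
k = 3975/2 (k = 3 + (82 - 19)²/2 = 3 + (½)*63² = 3 + (½)*3969 = 3 + 3969/2 = 3975/2 ≈ 1987.5)
k - w = 3975/2 - 1*233936910 = 3975/2 - 233936910 = -467869845/2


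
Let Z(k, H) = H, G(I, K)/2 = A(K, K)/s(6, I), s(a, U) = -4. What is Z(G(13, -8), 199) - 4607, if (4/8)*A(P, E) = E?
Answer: -4408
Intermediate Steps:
A(P, E) = 2*E
G(I, K) = -K (G(I, K) = 2*((2*K)/(-4)) = 2*((2*K)*(-¼)) = 2*(-K/2) = -K)
Z(G(13, -8), 199) - 4607 = 199 - 4607 = -4408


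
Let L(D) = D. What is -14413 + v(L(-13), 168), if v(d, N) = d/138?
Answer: -1989007/138 ≈ -14413.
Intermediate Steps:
v(d, N) = d/138 (v(d, N) = d*(1/138) = d/138)
-14413 + v(L(-13), 168) = -14413 + (1/138)*(-13) = -14413 - 13/138 = -1989007/138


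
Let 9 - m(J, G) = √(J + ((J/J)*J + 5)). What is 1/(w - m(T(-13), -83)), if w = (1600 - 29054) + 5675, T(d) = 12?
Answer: -21788/474716915 - √29/474716915 ≈ -4.5908e-5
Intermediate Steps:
m(J, G) = 9 - √(5 + 2*J) (m(J, G) = 9 - √(J + ((J/J)*J + 5)) = 9 - √(J + (1*J + 5)) = 9 - √(J + (J + 5)) = 9 - √(J + (5 + J)) = 9 - √(5 + 2*J))
w = -21779 (w = -27454 + 5675 = -21779)
1/(w - m(T(-13), -83)) = 1/(-21779 - (9 - √(5 + 2*12))) = 1/(-21779 - (9 - √(5 + 24))) = 1/(-21779 - (9 - √29)) = 1/(-21779 + (-9 + √29)) = 1/(-21788 + √29)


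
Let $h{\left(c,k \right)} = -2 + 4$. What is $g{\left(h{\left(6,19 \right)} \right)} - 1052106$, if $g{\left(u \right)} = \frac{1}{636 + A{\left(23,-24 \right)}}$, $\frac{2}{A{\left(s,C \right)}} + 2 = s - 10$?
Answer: $- \frac{7362637777}{6998} \approx -1.0521 \cdot 10^{6}$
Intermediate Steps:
$A{\left(s,C \right)} = \frac{2}{-12 + s}$ ($A{\left(s,C \right)} = \frac{2}{-2 + \left(s - 10\right)} = \frac{2}{-2 + \left(-10 + s\right)} = \frac{2}{-12 + s}$)
$h{\left(c,k \right)} = 2$
$g{\left(u \right)} = \frac{11}{6998}$ ($g{\left(u \right)} = \frac{1}{636 + \frac{2}{-12 + 23}} = \frac{1}{636 + \frac{2}{11}} = \frac{1}{\frac{6998}{11}} = \frac{11}{6998}$)
$g{\left(h{\left(6,19 \right)} \right)} - 1052106 = \frac{11}{6998} - 1052106 = - \frac{7362637777}{6998}$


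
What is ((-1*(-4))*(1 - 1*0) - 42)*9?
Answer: -342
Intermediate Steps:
((-1*(-4))*(1 - 1*0) - 42)*9 = (4*(1 + 0) - 42)*9 = (4*1 - 42)*9 = (4 - 42)*9 = -38*9 = -342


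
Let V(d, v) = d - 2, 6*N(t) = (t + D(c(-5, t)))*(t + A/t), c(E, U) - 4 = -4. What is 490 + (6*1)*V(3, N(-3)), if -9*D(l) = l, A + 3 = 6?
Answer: 496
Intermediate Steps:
A = 3 (A = -3 + 6 = 3)
c(E, U) = 0 (c(E, U) = 4 - 4 = 0)
D(l) = -l/9
N(t) = t*(t + 3/t)/6 (N(t) = ((t - ⅑*0)*(t + 3/t))/6 = ((t + 0)*(t + 3/t))/6 = (t*(t + 3/t))/6 = t*(t + 3/t)/6)
V(d, v) = -2 + d
490 + (6*1)*V(3, N(-3)) = 490 + (6*1)*(-2 + 3) = 490 + 6*1 = 490 + 6 = 496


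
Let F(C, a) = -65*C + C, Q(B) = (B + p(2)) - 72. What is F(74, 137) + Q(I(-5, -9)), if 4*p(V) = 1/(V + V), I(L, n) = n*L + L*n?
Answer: -75487/16 ≈ -4717.9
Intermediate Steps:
I(L, n) = 2*L*n (I(L, n) = L*n + L*n = 2*L*n)
p(V) = 1/(8*V) (p(V) = 1/(4*(V + V)) = 1/(4*((2*V))) = (1/(2*V))/4 = 1/(8*V))
Q(B) = -1151/16 + B (Q(B) = (B + (⅛)/2) - 72 = (B + (⅛)*(½)) - 72 = (B + 1/16) - 72 = (1/16 + B) - 72 = -1151/16 + B)
F(C, a) = -64*C
F(74, 137) + Q(I(-5, -9)) = -64*74 + (-1151/16 + 2*(-5)*(-9)) = -4736 + (-1151/16 + 90) = -4736 + 289/16 = -75487/16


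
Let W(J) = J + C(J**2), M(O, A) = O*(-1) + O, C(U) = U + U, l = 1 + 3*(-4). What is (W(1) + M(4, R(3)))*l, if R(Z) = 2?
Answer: -33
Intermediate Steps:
l = -11 (l = 1 - 12 = -11)
C(U) = 2*U
M(O, A) = 0 (M(O, A) = -O + O = 0)
W(J) = J + 2*J**2
(W(1) + M(4, R(3)))*l = (1*(1 + 2*1) + 0)*(-11) = (1*(1 + 2) + 0)*(-11) = (1*3 + 0)*(-11) = (3 + 0)*(-11) = 3*(-11) = -33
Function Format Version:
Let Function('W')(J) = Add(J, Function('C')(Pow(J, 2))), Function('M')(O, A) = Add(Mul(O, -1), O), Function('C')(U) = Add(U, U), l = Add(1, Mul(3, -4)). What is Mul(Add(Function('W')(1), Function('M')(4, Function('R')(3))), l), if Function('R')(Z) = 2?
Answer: -33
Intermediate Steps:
l = -11 (l = Add(1, -12) = -11)
Function('C')(U) = Mul(2, U)
Function('M')(O, A) = 0 (Function('M')(O, A) = Add(Mul(-1, O), O) = 0)
Function('W')(J) = Add(J, Mul(2, Pow(J, 2)))
Mul(Add(Function('W')(1), Function('M')(4, Function('R')(3))), l) = Mul(Add(Mul(1, Add(1, Mul(2, 1))), 0), -11) = Mul(Add(Mul(1, Add(1, 2)), 0), -11) = Mul(Add(Mul(1, 3), 0), -11) = Mul(Add(3, 0), -11) = Mul(3, -11) = -33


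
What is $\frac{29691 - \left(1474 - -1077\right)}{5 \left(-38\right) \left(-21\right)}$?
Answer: $\frac{2714}{399} \approx 6.802$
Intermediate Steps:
$\frac{29691 - \left(1474 - -1077\right)}{5 \left(-38\right) \left(-21\right)} = \frac{29691 - \left(1474 + 1077\right)}{\left(-190\right) \left(-21\right)} = \frac{29691 - 2551}{3990} = \left(29691 - 2551\right) \frac{1}{3990} = 27140 \cdot \frac{1}{3990} = \frac{2714}{399}$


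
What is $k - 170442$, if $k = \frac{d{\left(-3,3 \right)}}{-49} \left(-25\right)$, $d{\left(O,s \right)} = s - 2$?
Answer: $- \frac{8351633}{49} \approx -1.7044 \cdot 10^{5}$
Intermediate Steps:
$d{\left(O,s \right)} = -2 + s$
$k = \frac{25}{49}$ ($k = \frac{-2 + 3}{-49} \left(-25\right) = \left(- \frac{1}{49}\right) 1 \left(-25\right) = \left(- \frac{1}{49}\right) \left(-25\right) = \frac{25}{49} \approx 0.5102$)
$k - 170442 = \frac{25}{49} - 170442 = - \frac{8351633}{49}$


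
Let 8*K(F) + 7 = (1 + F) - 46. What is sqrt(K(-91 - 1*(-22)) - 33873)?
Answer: I*sqrt(542210)/4 ≈ 184.09*I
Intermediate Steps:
K(F) = -13/2 + F/8 (K(F) = -7/8 + ((1 + F) - 46)/8 = -7/8 + (-45 + F)/8 = -7/8 + (-45/8 + F/8) = -13/2 + F/8)
sqrt(K(-91 - 1*(-22)) - 33873) = sqrt((-13/2 + (-91 - 1*(-22))/8) - 33873) = sqrt((-13/2 + (-91 + 22)/8) - 33873) = sqrt((-13/2 + (1/8)*(-69)) - 33873) = sqrt((-13/2 - 69/8) - 33873) = sqrt(-121/8 - 33873) = sqrt(-271105/8) = I*sqrt(542210)/4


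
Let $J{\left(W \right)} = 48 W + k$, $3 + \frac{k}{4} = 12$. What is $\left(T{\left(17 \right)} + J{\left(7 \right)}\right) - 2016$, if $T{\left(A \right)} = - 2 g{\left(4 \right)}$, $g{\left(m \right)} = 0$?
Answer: $-1644$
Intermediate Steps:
$k = 36$ ($k = -12 + 4 \cdot 12 = -12 + 48 = 36$)
$J{\left(W \right)} = 36 + 48 W$ ($J{\left(W \right)} = 48 W + 36 = 36 + 48 W$)
$T{\left(A \right)} = 0$ ($T{\left(A \right)} = \left(-2\right) 0 = 0$)
$\left(T{\left(17 \right)} + J{\left(7 \right)}\right) - 2016 = \left(0 + \left(36 + 48 \cdot 7\right)\right) - 2016 = \left(0 + \left(36 + 336\right)\right) - 2016 = \left(0 + 372\right) - 2016 = 372 - 2016 = -1644$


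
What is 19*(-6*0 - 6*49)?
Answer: -5586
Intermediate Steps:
19*(-6*0 - 6*49) = 19*(0 - 1*294) = 19*(0 - 294) = 19*(-294) = -5586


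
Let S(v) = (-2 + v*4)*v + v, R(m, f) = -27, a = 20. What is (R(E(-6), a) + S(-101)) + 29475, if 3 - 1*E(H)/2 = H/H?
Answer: 70353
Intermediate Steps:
E(H) = 4 (E(H) = 6 - 2*H/H = 6 - 2*1 = 6 - 2 = 4)
S(v) = v + v*(-2 + 4*v) (S(v) = (-2 + 4*v)*v + v = v*(-2 + 4*v) + v = v + v*(-2 + 4*v))
(R(E(-6), a) + S(-101)) + 29475 = (-27 - 101*(-1 + 4*(-101))) + 29475 = (-27 - 101*(-1 - 404)) + 29475 = (-27 - 101*(-405)) + 29475 = (-27 + 40905) + 29475 = 40878 + 29475 = 70353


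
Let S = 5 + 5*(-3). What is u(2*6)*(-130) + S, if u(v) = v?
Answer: -1570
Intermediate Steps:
S = -10 (S = 5 - 15 = -10)
u(2*6)*(-130) + S = (2*6)*(-130) - 10 = 12*(-130) - 10 = -1560 - 10 = -1570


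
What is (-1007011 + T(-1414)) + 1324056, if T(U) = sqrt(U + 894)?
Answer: 317045 + 2*I*sqrt(130) ≈ 3.1705e+5 + 22.803*I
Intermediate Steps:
T(U) = sqrt(894 + U)
(-1007011 + T(-1414)) + 1324056 = (-1007011 + sqrt(894 - 1414)) + 1324056 = (-1007011 + sqrt(-520)) + 1324056 = (-1007011 + 2*I*sqrt(130)) + 1324056 = 317045 + 2*I*sqrt(130)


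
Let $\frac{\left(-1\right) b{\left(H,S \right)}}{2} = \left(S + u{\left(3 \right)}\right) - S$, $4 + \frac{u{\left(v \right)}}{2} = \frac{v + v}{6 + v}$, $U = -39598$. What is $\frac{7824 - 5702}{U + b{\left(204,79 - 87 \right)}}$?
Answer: $- \frac{3183}{59377} \approx -0.053607$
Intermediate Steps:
$u{\left(v \right)} = -8 + \frac{4 v}{6 + v}$ ($u{\left(v \right)} = -8 + 2 \frac{v + v}{6 + v} = -8 + 2 \frac{2 v}{6 + v} = -8 + \frac{4 v}{6 + v}$)
$b{\left(H,S \right)} = \frac{40}{3}$ ($b{\left(H,S \right)} = - 2 \left(\left(S + \frac{4 \left(-12 - 3\right)}{6 + 3}\right) - S\right) = - 2 \left(\left(S + \frac{4 \left(-12 - 3\right)}{9}\right) - S\right) = - 2 \left(\left(S + 4 \cdot \frac{1}{9} \left(-15\right)\right) - S\right) = - 2 \left(\left(S - \frac{20}{3}\right) - S\right) = - 2 \left(\left(- \frac{20}{3} + S\right) - S\right) = \left(-2\right) \left(- \frac{20}{3}\right) = \frac{40}{3}$)
$\frac{7824 - 5702}{U + b{\left(204,79 - 87 \right)}} = \frac{7824 - 5702}{-39598 + \frac{40}{3}} = \frac{2122}{- \frac{118754}{3}} = 2122 \left(- \frac{3}{118754}\right) = - \frac{3183}{59377}$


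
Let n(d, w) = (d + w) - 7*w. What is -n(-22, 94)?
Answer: 586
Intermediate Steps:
n(d, w) = d - 6*w (n(d, w) = (d + w) - 7*w = d - 6*w)
-n(-22, 94) = -(-22 - 6*94) = -(-22 - 564) = -1*(-586) = 586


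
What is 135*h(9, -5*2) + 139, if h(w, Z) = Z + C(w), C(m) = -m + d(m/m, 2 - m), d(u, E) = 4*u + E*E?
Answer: 4729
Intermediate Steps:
d(u, E) = E² + 4*u (d(u, E) = 4*u + E² = E² + 4*u)
C(m) = 4 + (2 - m)² - m (C(m) = -m + ((2 - m)² + 4*(m/m)) = -m + ((2 - m)² + 4*1) = -m + ((2 - m)² + 4) = -m + (4 + (2 - m)²) = 4 + (2 - m)² - m)
h(w, Z) = 4 + Z + (-2 + w)² - w (h(w, Z) = Z + (4 + (-2 + w)² - w) = 4 + Z + (-2 + w)² - w)
135*h(9, -5*2) + 139 = 135*(4 - 5*2 + (-2 + 9)² - 1*9) + 139 = 135*(4 - 10 + 7² - 9) + 139 = 135*(4 - 10 + 49 - 9) + 139 = 135*34 + 139 = 4590 + 139 = 4729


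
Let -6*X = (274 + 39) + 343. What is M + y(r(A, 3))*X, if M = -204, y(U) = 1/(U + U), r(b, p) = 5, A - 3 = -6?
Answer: -3224/15 ≈ -214.93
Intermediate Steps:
A = -3 (A = 3 - 6 = -3)
y(U) = 1/(2*U)
X = -328/3 (X = -((274 + 39) + 343)/6 = -(313 + 343)/6 = -1/6*656 = -328/3 ≈ -109.33)
M + y(r(A, 3))*X = -204 + ((1/2)/5)*(-328/3) = -204 + ((1/2)*(1/5))*(-328/3) = -204 + (1/10)*(-328/3) = -204 - 164/15 = -3224/15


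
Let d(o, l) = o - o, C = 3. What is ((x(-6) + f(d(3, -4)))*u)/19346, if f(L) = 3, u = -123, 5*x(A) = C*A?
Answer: 369/96730 ≈ 0.0038147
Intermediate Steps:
x(A) = 3*A/5 (x(A) = (3*A)/5 = 3*A/5)
d(o, l) = 0
((x(-6) + f(d(3, -4)))*u)/19346 = (((3/5)*(-6) + 3)*(-123))/19346 = ((-18/5 + 3)*(-123))*(1/19346) = -3/5*(-123)*(1/19346) = (369/5)*(1/19346) = 369/96730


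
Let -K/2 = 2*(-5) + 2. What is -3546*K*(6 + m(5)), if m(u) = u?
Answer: -624096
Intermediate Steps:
K = 16 (K = -2*(2*(-5) + 2) = -2*(-10 + 2) = -2*(-8) = 16)
-3546*K*(6 + m(5)) = -56736*(6 + 5) = -56736*11 = -3546*176 = -624096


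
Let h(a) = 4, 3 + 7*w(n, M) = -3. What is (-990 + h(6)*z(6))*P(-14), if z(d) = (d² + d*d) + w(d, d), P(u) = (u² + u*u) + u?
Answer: -266652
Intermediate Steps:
w(n, M) = -6/7 (w(n, M) = -3/7 + (⅐)*(-3) = -3/7 - 3/7 = -6/7)
P(u) = u + 2*u² (P(u) = (u² + u²) + u = 2*u² + u = u + 2*u²)
z(d) = -6/7 + 2*d² (z(d) = (d² + d*d) - 6/7 = (d² + d²) - 6/7 = 2*d² - 6/7 = -6/7 + 2*d²)
(-990 + h(6)*z(6))*P(-14) = (-990 + 4*(-6/7 + 2*6²))*(-14*(1 + 2*(-14))) = (-990 + 4*(-6/7 + 2*36))*(-14*(1 - 28)) = (-990 + 4*(-6/7 + 72))*(-14*(-27)) = (-990 + 4*(498/7))*378 = (-990 + 1992/7)*378 = -4938/7*378 = -266652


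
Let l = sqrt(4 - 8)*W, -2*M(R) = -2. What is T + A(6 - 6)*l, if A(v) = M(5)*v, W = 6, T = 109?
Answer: 109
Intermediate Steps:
M(R) = 1 (M(R) = -1/2*(-2) = 1)
l = 12*I (l = sqrt(4 - 8)*6 = sqrt(-4)*6 = (2*I)*6 = 12*I ≈ 12.0*I)
A(v) = v (A(v) = 1*v = v)
T + A(6 - 6)*l = 109 + (6 - 6)*(12*I) = 109 + 0*(12*I) = 109 + 0 = 109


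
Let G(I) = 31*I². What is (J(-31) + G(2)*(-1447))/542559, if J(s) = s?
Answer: -179459/542559 ≈ -0.33076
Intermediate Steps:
(J(-31) + G(2)*(-1447))/542559 = (-31 + (31*2²)*(-1447))/542559 = (-31 + (31*4)*(-1447))*(1/542559) = (-31 + 124*(-1447))*(1/542559) = (-31 - 179428)*(1/542559) = -179459*1/542559 = -179459/542559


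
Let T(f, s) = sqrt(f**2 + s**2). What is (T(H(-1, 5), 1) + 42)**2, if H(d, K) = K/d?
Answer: (42 + sqrt(26))**2 ≈ 2218.3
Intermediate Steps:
(T(H(-1, 5), 1) + 42)**2 = (sqrt((5/(-1))**2 + 1**2) + 42)**2 = (sqrt((5*(-1))**2 + 1) + 42)**2 = (sqrt((-5)**2 + 1) + 42)**2 = (sqrt(25 + 1) + 42)**2 = (sqrt(26) + 42)**2 = (42 + sqrt(26))**2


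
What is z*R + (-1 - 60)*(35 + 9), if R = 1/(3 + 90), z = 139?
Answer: -249473/93 ≈ -2682.5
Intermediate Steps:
R = 1/93 ≈ 0.010753
z*R + (-1 - 60)*(35 + 9) = 139*(1/93) + (-1 - 60)*(35 + 9) = 139/93 - 61*44 = 139/93 - 2684 = -249473/93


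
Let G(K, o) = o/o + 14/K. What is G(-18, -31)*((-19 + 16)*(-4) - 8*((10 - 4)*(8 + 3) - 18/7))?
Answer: -2312/21 ≈ -110.10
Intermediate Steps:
G(K, o) = 1 + 14/K
G(-18, -31)*((-19 + 16)*(-4) - 8*((10 - 4)*(8 + 3) - 18/7)) = ((14 - 18)/(-18))*((-19 + 16)*(-4) - 8*((10 - 4)*(8 + 3) - 18/7)) = (-1/18*(-4))*(-3*(-4) - 8*(6*11 - 18*1/7)) = 2*(12 - 8*(66 - 18/7))/9 = 2*(12 - 8*444/7)/9 = 2*(12 - 3552/7)/9 = (2/9)*(-3468/7) = -2312/21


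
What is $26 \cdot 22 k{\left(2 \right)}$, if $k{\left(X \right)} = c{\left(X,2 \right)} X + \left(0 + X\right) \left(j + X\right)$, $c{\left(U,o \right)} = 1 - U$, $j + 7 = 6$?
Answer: $0$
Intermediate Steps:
$j = -1$ ($j = -7 + 6 = -1$)
$k{\left(X \right)} = X \left(1 - X\right) + X \left(-1 + X\right)$ ($k{\left(X \right)} = \left(1 - X\right) X + \left(0 + X\right) \left(-1 + X\right) = X \left(1 - X\right) + X \left(-1 + X\right)$)
$26 \cdot 22 k{\left(2 \right)} = 26 \cdot 22 \cdot 0 = 572 \cdot 0 = 0$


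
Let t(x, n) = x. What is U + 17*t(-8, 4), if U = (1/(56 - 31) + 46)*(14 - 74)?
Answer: -14492/5 ≈ -2898.4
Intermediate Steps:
U = -13812/5 (U = (1/25 + 46)*(-60) = (1151/25)*(-60) = -13812/5 ≈ -2762.4)
U + 17*t(-8, 4) = -13812/5 + 17*(-8) = -13812/5 - 136 = -14492/5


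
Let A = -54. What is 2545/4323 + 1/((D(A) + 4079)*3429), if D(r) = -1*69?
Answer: 11664830791/19814167890 ≈ 0.58871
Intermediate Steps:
D(r) = -69
2545/4323 + 1/((D(A) + 4079)*3429) = 2545/4323 + 1/((-69 + 4079)*3429) = 2545*(1/4323) + (1/3429)/4010 = 2545/4323 + (1/4010)*(1/3429) = 2545/4323 + 1/13750290 = 11664830791/19814167890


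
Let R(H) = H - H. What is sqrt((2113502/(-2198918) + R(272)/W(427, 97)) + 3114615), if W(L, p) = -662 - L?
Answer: sqrt(3764976884961235106)/1099459 ≈ 1764.8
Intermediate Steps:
R(H) = 0
sqrt((2113502/(-2198918) + R(272)/W(427, 97)) + 3114615) = sqrt((2113502/(-2198918) + 0/(-662 - 1*427)) + 3114615) = sqrt((2113502*(-1/2198918) + 0/(-662 - 427)) + 3114615) = sqrt((-1056751/1099459 + 0/(-1089)) + 3114615) = sqrt((-1056751/1099459 + 0*(-1/1089)) + 3114615) = sqrt((-1056751/1099459 + 0) + 3114615) = sqrt(-1056751/1099459 + 3114615) = sqrt(3424390436534/1099459) = sqrt(3764976884961235106)/1099459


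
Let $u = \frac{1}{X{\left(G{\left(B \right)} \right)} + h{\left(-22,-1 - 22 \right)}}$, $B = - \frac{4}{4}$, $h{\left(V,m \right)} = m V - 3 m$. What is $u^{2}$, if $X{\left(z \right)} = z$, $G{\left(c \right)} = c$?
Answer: $\frac{1}{329476} \approx 3.0351 \cdot 10^{-6}$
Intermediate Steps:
$h{\left(V,m \right)} = - 3 m + V m$ ($h{\left(V,m \right)} = V m - 3 m = - 3 m + V m$)
$B = -1$ ($B = \left(-4\right) \frac{1}{4} = -1$)
$u = \frac{1}{574}$ ($u = \frac{1}{-1 + \left(-1 - 22\right) \left(-3 - 22\right)} = \frac{1}{-1 + \left(-1 - 22\right) \left(-25\right)} = \frac{1}{-1 - -575} = \frac{1}{-1 + 575} = \frac{1}{574} \approx 0.0017422$)
$u^{2} = \left(\frac{1}{574}\right)^{2} = \frac{1}{329476}$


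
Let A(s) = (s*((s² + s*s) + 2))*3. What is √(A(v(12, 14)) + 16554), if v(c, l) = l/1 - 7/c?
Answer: √17928034/24 ≈ 176.42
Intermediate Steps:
v(c, l) = l - 7/c (v(c, l) = l*1 - 7/c = l - 7/c)
A(s) = 3*s*(2 + 2*s²) (A(s) = (s*((s² + s²) + 2))*3 = (s*(2*s² + 2))*3 = (s*(2 + 2*s²))*3 = 3*s*(2 + 2*s²))
√(A(v(12, 14)) + 16554) = √(6*(14 - 7/12)*(1 + (14 - 7/12)²) + 16554) = √(6*(161/12)*(1 + (161/12)²) + 16554) = √(6*(161/12)*(1 + 25921/144) + 16554) = √(6*(161/12)*(26065/144) + 16554) = √(4196465/288 + 16554) = √(8964017/288) = √17928034/24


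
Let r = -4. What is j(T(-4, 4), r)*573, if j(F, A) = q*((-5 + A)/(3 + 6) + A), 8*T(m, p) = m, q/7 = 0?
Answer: 0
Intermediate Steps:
q = 0 (q = 7*0 = 0)
T(m, p) = m/8
j(F, A) = 0 (j(F, A) = 0*((-5 + A)/(3 + 6) + A) = 0*((-5 + A)/9 + A) = 0*((-5 + A)*(⅑) + A) = 0*((-5/9 + A/9) + A) = 0*(-5/9 + 10*A/9) = 0)
j(T(-4, 4), r)*573 = 0*573 = 0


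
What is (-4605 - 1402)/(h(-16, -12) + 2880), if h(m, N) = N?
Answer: -6007/2868 ≈ -2.0945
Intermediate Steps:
(-4605 - 1402)/(h(-16, -12) + 2880) = (-4605 - 1402)/(-12 + 2880) = -6007/2868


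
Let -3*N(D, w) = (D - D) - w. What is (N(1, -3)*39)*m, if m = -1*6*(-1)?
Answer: -234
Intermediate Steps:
N(D, w) = w/3 (N(D, w) = -((D - D) - w)/3 = -(0 - w)/3 = -(-1)*w/3 = w/3)
m = 6 (m = -6*(-1) = 6)
(N(1, -3)*39)*m = (((⅓)*(-3))*39)*6 = -1*39*6 = -39*6 = -234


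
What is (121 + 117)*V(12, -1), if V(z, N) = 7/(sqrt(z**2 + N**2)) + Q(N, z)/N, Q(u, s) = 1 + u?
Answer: 1666*sqrt(145)/145 ≈ 138.35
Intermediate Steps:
V(z, N) = 7/sqrt(N**2 + z**2) + (1 + N)/N (V(z, N) = 7/(sqrt(z**2 + N**2)) + (1 + N)/N = 7/(sqrt(N**2 + z**2)) + (1 + N)/N = 7/sqrt(N**2 + z**2) + (1 + N)/N)
(121 + 117)*V(12, -1) = (121 + 117)*(1 + 1/(-1) + 7/sqrt((-1)**2 + 12**2)) = 238*(1 - 1 + 7/sqrt(1 + 144)) = 238*(1 - 1 + 7/sqrt(145)) = 238*(1 - 1 + 7*(sqrt(145)/145)) = 238*(1 - 1 + 7*sqrt(145)/145) = 238*(7*sqrt(145)/145) = 1666*sqrt(145)/145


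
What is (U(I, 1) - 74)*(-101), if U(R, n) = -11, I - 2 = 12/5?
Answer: 8585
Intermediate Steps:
I = 22/5 (I = 2 + 12/5 = 22/5 ≈ 4.4000)
(U(I, 1) - 74)*(-101) = (-11 - 74)*(-101) = -85*(-101) = 8585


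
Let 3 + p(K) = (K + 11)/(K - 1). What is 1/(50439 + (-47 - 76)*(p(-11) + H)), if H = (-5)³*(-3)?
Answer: 1/4683 ≈ 0.00021354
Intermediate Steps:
p(K) = -3 + (11 + K)/(-1 + K) (p(K) = -3 + (K + 11)/(K - 1) = -3 + (11 + K)/(-1 + K))
H = 375 (H = -125*(-3) = 375)
1/(50439 + (-47 - 76)*(p(-11) + H)) = 1/(50439 + (-47 - 76)*(2*(7 - 1*(-11))/(-1 - 11) + 375)) = 1/(50439 - 123*(2*(7 + 11)/(-12) + 375)) = 1/(50439 - 123*(2*(-1/12)*18 + 375)) = 1/(50439 - 123*(-3 + 375)) = 1/(50439 - 123*372) = 1/(50439 - 45756) = 1/4683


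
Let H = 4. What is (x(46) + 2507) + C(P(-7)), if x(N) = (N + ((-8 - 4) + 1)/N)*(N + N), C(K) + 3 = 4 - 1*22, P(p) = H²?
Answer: 6696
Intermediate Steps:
P(p) = 16 (P(p) = 4² = 16)
C(K) = -21 (C(K) = -3 + (4 - 1*22) = -3 + (4 - 22) = -3 - 18 = -21)
x(N) = 2*N*(N - 11/N) (x(N) = (N + (-12 + 1)/N)*(2*N) = (N - 11/N)*(2*N) = 2*N*(N - 11/N))
(x(46) + 2507) + C(P(-7)) = ((-22 + 2*46²) + 2507) - 21 = ((-22 + 2*2116) + 2507) - 21 = ((-22 + 4232) + 2507) - 21 = (4210 + 2507) - 21 = 6717 - 21 = 6696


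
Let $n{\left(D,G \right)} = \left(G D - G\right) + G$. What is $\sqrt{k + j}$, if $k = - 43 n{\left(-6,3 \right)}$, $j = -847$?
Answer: $i \sqrt{73} \approx 8.544 i$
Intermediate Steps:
$n{\left(D,G \right)} = D G$ ($n{\left(D,G \right)} = \left(D G - G\right) + G = \left(- G + D G\right) + G = D G$)
$k = 774$ ($k = - 43 \left(\left(-6\right) 3\right) = \left(-43\right) \left(-18\right) = 774$)
$\sqrt{k + j} = \sqrt{774 - 847} = \sqrt{-73} = i \sqrt{73}$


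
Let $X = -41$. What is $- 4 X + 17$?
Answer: $181$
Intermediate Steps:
$- 4 X + 17 = \left(-4\right) \left(-41\right) + 17 = 164 + 17 = 181$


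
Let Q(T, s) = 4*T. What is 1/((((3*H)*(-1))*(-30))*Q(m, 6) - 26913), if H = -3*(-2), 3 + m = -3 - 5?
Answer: -1/50673 ≈ -1.9734e-5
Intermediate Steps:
m = -11 (m = -3 + (-3 - 5) = -3 - 8 = -11)
H = 6
1/((((3*H)*(-1))*(-30))*Q(m, 6) - 26913) = 1/((((3*6)*(-1))*(-30))*(4*(-11)) - 26913) = 1/(((18*(-1))*(-30))*(-44) - 26913) = 1/(-18*(-30)*(-44) - 26913) = 1/(540*(-44) - 26913) = 1/(-23760 - 26913) = 1/(-50673) = -1/50673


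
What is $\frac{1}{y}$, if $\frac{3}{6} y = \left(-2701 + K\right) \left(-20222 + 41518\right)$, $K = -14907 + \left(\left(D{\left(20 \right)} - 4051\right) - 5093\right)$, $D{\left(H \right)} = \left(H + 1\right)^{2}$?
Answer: $- \frac{1}{1120638112} \approx -8.9235 \cdot 10^{-10}$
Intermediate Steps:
$D{\left(H \right)} = \left(1 + H\right)^{2}$
$K = -23610$ ($K = -14907 - \left(9144 - \left(1 + 20\right)^{2}\right) = -14907 - \left(9144 - 441\right) = -14907 + \left(\left(441 - 4051\right) - 5093\right) = -14907 - 8703 = -23610$)
$y = -1120638112$ ($y = 2 \left(-2701 - 23610\right) \left(-20222 + 41518\right) = 2 \left(\left(-26311\right) 21296\right) = 2 \left(-560319056\right) = -1120638112$)
$\frac{1}{y} = \frac{1}{-1120638112} = - \frac{1}{1120638112}$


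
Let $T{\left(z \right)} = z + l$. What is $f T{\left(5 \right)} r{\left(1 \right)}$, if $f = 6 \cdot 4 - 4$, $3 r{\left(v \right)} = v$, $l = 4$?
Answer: $60$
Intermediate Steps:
$r{\left(v \right)} = \frac{v}{3}$
$f = 20$ ($f = 24 - 4 = 20$)
$T{\left(z \right)} = 4 + z$ ($T{\left(z \right)} = z + 4 = 4 + z$)
$f T{\left(5 \right)} r{\left(1 \right)} = 20 \left(4 + 5\right) \frac{1}{3} \cdot 1 = 20 \cdot 9 \cdot \frac{1}{3} = 180 \cdot \frac{1}{3} = 60$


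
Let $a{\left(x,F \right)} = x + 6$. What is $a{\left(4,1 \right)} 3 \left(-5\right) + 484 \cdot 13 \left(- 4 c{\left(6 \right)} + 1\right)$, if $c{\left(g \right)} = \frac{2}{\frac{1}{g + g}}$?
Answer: $-597890$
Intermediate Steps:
$a{\left(x,F \right)} = 6 + x$
$c{\left(g \right)} = 4 g$ ($c{\left(g \right)} = \frac{2}{\frac{1}{2 g}} = \frac{2}{\frac{1}{2} \frac{1}{g}} = 2 \cdot 2 g = 4 g$)
$a{\left(4,1 \right)} 3 \left(-5\right) + 484 \cdot 13 \left(- 4 c{\left(6 \right)} + 1\right) = \left(6 + 4\right) 3 \left(-5\right) + 484 \cdot 13 \left(- 4 \cdot 4 \cdot 6 + 1\right) = 10 \cdot 3 \left(-5\right) + 484 \cdot 13 \left(\left(-4\right) 24 + 1\right) = 30 \left(-5\right) + 484 \cdot 13 \left(-96 + 1\right) = -150 + 484 \cdot 13 \left(-95\right) = -150 + 484 \left(-1235\right) = -150 - 597740 = -597890$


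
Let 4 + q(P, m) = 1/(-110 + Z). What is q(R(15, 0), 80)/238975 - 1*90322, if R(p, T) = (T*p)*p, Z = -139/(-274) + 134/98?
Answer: -6266862932187128/69383571345 ≈ -90322.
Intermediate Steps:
Z = 25169/13426 (Z = -139*(-1/274) + 134*(1/98) = 139/274 + 67/49 = 25169/13426 ≈ 1.8746)
R(p, T) = T*p²
q(P, m) = -5820190/1451691 (q(P, m) = -4 + 1/(-110 + 25169/13426) = -4 + 1/(-1451691/13426) = -4 - 13426/1451691 = -5820190/1451691)
q(R(15, 0), 80)/238975 - 1*90322 = -5820190/1451691/238975 - 1*90322 = -5820190/1451691*1/238975 - 90322 = -1164038/69383571345 - 90322 = -6266862932187128/69383571345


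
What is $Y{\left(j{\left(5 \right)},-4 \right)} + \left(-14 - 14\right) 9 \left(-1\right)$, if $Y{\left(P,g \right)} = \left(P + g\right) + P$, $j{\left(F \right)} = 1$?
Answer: $250$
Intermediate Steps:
$Y{\left(P,g \right)} = g + 2 P$
$Y{\left(j{\left(5 \right)},-4 \right)} + \left(-14 - 14\right) 9 \left(-1\right) = \left(-4 + 2 \cdot 1\right) + \left(-14 - 14\right) 9 \left(-1\right) = \left(-4 + 2\right) - -252 = -2 + 252 = 250$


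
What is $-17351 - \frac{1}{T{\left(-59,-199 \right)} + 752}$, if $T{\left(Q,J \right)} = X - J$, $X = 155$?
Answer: $- \frac{19190207}{1106} \approx -17351.0$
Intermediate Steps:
$T{\left(Q,J \right)} = 155 - J$
$-17351 - \frac{1}{T{\left(-59,-199 \right)} + 752} = -17351 - \frac{1}{\left(155 - -199\right) + 752} = -17351 - \frac{1}{\left(155 + 199\right) + 752} = -17351 - \frac{1}{354 + 752} = -17351 - \frac{1}{1106} = - \frac{19190207}{1106}$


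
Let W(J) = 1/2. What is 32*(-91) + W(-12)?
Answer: -5823/2 ≈ -2911.5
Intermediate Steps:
W(J) = ½
32*(-91) + W(-12) = 32*(-91) + ½ = -2912 + ½ = -5823/2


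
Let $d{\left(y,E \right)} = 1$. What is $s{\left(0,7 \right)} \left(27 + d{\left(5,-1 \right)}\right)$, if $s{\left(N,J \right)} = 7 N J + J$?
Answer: $196$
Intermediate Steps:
$s{\left(N,J \right)} = J + 7 J N$ ($s{\left(N,J \right)} = 7 J N + J = J + 7 J N$)
$s{\left(0,7 \right)} \left(27 + d{\left(5,-1 \right)}\right) = 7 \left(1 + 7 \cdot 0\right) \left(27 + 1\right) = 7 \left(1 + 0\right) 28 = 7 \cdot 1 \cdot 28 = 7 \cdot 28 = 196$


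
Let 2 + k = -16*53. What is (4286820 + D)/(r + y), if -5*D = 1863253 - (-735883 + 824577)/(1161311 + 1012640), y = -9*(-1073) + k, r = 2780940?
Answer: 42546062495191/30323866401985 ≈ 1.4031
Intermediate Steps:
k = -850 (k = -2 - 16*53 = -2 - 848 = -850)
y = 8807 (y = -9*(-1073) - 850 = 9657 - 850 = 8807)
D = -4050620633909/10869755 (D = -(1863253 - (-735883 + 824577)/(1161311 + 1012640))/5 = -(1863253 - 88694/2173951)/5 = -⅕*4050620633909/2173951 = -4050620633909/10869755 ≈ -3.7265e+5)
(4286820 + D)/(r + y) = (4286820 - 4050620633909/10869755)/(2780940 + 8807) = (42546062495191/10869755)/2789747 = (42546062495191/10869755)*(1/2789747) = 42546062495191/30323866401985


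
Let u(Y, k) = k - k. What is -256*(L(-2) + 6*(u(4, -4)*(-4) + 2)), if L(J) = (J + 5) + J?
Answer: -3328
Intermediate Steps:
u(Y, k) = 0
L(J) = 5 + 2*J (L(J) = (5 + J) + J = 5 + 2*J)
-256*(L(-2) + 6*(u(4, -4)*(-4) + 2)) = -256*((5 + 2*(-2)) + 6*(0*(-4) + 2)) = -256*((5 - 4) + 6*(0 + 2)) = -256*(1 + 6*2) = -256*(1 + 12) = -256*13 = -3328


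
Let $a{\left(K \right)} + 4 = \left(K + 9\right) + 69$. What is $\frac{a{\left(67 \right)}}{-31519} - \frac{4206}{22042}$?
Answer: $- \frac{67838418}{347370899} \approx -0.19529$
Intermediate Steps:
$a{\left(K \right)} = 74 + K$ ($a{\left(K \right)} = -4 + \left(\left(K + 9\right) + 69\right) = -4 + \left(\left(9 + K\right) + 69\right) = -4 + \left(78 + K\right) = 74 + K$)
$\frac{a{\left(67 \right)}}{-31519} - \frac{4206}{22042} = \frac{74 + 67}{-31519} - \frac{4206}{22042} = 141 \left(- \frac{1}{31519}\right) - \frac{2103}{11021} = - \frac{141}{31519} - \frac{2103}{11021} = - \frac{67838418}{347370899}$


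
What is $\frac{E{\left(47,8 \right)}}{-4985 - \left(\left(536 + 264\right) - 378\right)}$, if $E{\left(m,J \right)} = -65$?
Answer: $\frac{65}{5407} \approx 0.012021$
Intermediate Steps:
$\frac{E{\left(47,8 \right)}}{-4985 - \left(\left(536 + 264\right) - 378\right)} = - \frac{65}{-4985 - \left(\left(536 + 264\right) - 378\right)} = - \frac{65}{-4985 - \left(800 - 378\right)} = - \frac{65}{-4985 - 422} = - \frac{65}{-5407} = \left(-65\right) \left(- \frac{1}{5407}\right) = \frac{65}{5407}$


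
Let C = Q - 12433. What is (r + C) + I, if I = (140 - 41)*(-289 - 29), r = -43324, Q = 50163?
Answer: -37076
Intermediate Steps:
I = -31482 (I = 99*(-318) = -31482)
C = 37730 (C = 50163 - 12433 = 37730)
(r + C) + I = (-43324 + 37730) - 31482 = -5594 - 31482 = -37076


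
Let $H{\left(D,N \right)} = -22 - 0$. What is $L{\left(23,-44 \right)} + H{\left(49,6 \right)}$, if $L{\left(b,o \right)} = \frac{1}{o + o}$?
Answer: $- \frac{1937}{88} \approx -22.011$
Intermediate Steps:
$L{\left(b,o \right)} = \frac{1}{2 o}$
$H{\left(D,N \right)} = -22$ ($H{\left(D,N \right)} = -22 + 0 = -22$)
$L{\left(23,-44 \right)} + H{\left(49,6 \right)} = \frac{1}{2 \left(-44\right)} - 22 = \frac{1}{2} \left(- \frac{1}{44}\right) - 22 = - \frac{1}{88} - 22 = - \frac{1937}{88}$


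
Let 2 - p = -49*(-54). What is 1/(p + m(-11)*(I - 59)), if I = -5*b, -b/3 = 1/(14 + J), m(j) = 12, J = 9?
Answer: -23/76916 ≈ -0.00029903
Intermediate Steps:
b = -3/23 (b = -3/(14 + 9) = -3/23 ≈ -0.13043)
I = 15/23 (I = -5*(-3/23) = 15/23 ≈ 0.65217)
p = -2644 (p = 2 - (-49)*(-54) = 2 - 1*2646 = 2 - 2646 = -2644)
1/(p + m(-11)*(I - 59)) = 1/(-2644 + 12*(15/23 - 59)) = 1/(-2644 + 12*(-1342/23)) = 1/(-2644 - 16104/23) = 1/(-76916/23) = -23/76916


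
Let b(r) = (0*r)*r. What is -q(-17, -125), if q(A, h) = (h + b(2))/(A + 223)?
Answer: 125/206 ≈ 0.60680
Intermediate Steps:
b(r) = 0 (b(r) = 0*r = 0)
q(A, h) = h/(223 + A) (q(A, h) = (h + 0)/(A + 223) = h/(223 + A))
-q(-17, -125) = -(-125)/(223 - 17) = -(-125)/206 = -1*(-125/206) = 125/206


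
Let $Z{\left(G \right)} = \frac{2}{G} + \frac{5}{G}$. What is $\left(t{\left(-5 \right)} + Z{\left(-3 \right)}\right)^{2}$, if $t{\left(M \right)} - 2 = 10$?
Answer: $\frac{841}{9} \approx 93.444$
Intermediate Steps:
$t{\left(M \right)} = 12$ ($t{\left(M \right)} = 2 + 10 = 12$)
$Z{\left(G \right)} = \frac{7}{G}$
$\left(t{\left(-5 \right)} + Z{\left(-3 \right)}\right)^{2} = \left(12 + \frac{7}{-3}\right)^{2} = \left(12 + 7 \left(- \frac{1}{3}\right)\right)^{2} = \left(12 - \frac{7}{3}\right)^{2} = \left(\frac{29}{3}\right)^{2} = \frac{841}{9}$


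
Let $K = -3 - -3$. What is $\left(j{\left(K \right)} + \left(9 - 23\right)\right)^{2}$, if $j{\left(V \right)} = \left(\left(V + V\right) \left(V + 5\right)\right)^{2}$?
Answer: $196$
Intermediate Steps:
$K = 0$ ($K = -3 + 3 = 0$)
$j{\left(V \right)} = 4 V^{2} \left(5 + V\right)^{2}$ ($j{\left(V \right)} = \left(2 V \left(5 + V\right)\right)^{2} = 4 V^{2} \left(5 + V\right)^{2}$)
$\left(j{\left(K \right)} + \left(9 - 23\right)\right)^{2} = \left(4 \cdot 0^{2} \left(5 + 0\right)^{2} + \left(9 - 23\right)\right)^{2} = \left(4 \cdot 0 \cdot 5^{2} + \left(9 - 23\right)\right)^{2} = \left(4 \cdot 0 \cdot 25 - 14\right)^{2} = \left(0 - 14\right)^{2} = \left(-14\right)^{2} = 196$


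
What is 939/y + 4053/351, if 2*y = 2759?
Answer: 3947135/322803 ≈ 12.228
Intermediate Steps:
y = 2759/2 (y = (1/2)*2759 = 2759/2 ≈ 1379.5)
939/y + 4053/351 = 939/(2759/2) + 4053/351 = 939*(2/2759) + 4053*(1/351) = 1878/2759 + 1351/117 = 3947135/322803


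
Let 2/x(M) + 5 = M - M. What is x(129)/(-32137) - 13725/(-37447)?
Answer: 2205476519/6017171195 ≈ 0.36653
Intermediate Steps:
x(M) = -⅖ (x(M) = 2/(-5 + (M - M)) = 2/(-5 + 0) = 2/(-5) = 2*(-⅕) = -⅖)
x(129)/(-32137) - 13725/(-37447) = -⅖/(-32137) - 13725/(-37447) = -⅖*(-1/32137) - 13725*(-1/37447) = 2/160685 + 13725/37447 = 2205476519/6017171195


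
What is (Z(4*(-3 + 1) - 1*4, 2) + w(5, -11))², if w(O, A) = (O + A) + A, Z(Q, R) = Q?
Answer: 841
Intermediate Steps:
w(O, A) = O + 2*A (w(O, A) = (A + O) + A = O + 2*A)
(Z(4*(-3 + 1) - 1*4, 2) + w(5, -11))² = ((4*(-3 + 1) - 1*4) + (5 + 2*(-11)))² = ((4*(-2) - 4) + (5 - 22))² = ((-8 - 4) - 17)² = (-12 - 17)² = (-29)² = 841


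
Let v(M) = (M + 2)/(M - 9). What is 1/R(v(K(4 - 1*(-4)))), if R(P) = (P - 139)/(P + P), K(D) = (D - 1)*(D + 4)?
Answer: -172/10339 ≈ -0.016636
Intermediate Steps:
K(D) = (-1 + D)*(4 + D)
v(M) = (2 + M)/(-9 + M)
R(P) = (-139 + P)/(2*P) (R(P) = (-139 + P)/((2*P)) = (-139 + P)*(1/(2*P)) = (-139 + P)/(2*P))
1/R(v(K(4 - 1*(-4)))) = 1/((-139 + (2 + (-4 + (4 - 1*(-4))² + 3*(4 - 1*(-4))))/(-9 + (-4 + (4 - 1*(-4))² + 3*(4 - 1*(-4)))))/(2*(((2 + (-4 + (4 - 1*(-4))² + 3*(4 - 1*(-4))))/(-9 + (-4 + (4 - 1*(-4))² + 3*(4 - 1*(-4)))))))) = 1/((-139 + (2 + (-4 + (4 + 4)² + 3*(4 + 4)))/(-9 + (-4 + (4 + 4)² + 3*(4 + 4))))/(2*(((2 + (-4 + (4 + 4)² + 3*(4 + 4)))/(-9 + (-4 + (4 + 4)² + 3*(4 + 4))))))) = 1/((-139 + (2 + (-4 + 8² + 3*8))/(-9 + (-4 + 8² + 3*8)))/(2*(((2 + (-4 + 8² + 3*8))/(-9 + (-4 + 8² + 3*8)))))) = 1/((-139 + (2 + (-4 + 64 + 24))/(-9 + (-4 + 64 + 24)))/(2*(((2 + (-4 + 64 + 24))/(-9 + (-4 + 64 + 24)))))) = 1/((-139 + (2 + 84)/(-9 + 84))/(2*(((2 + 84)/(-9 + 84))))) = 1/((-139 + 86/75)/(2*((86/75)))) = 1/((-139 + (1/75)*86)/(2*(((1/75)*86)))) = 1/((-139 + 86/75)/(2*(86/75))) = 1/((½)*(75/86)*(-10339/75)) = 1/(-10339/172) = -172/10339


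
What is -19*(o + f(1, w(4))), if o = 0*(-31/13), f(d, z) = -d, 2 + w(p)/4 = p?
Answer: 19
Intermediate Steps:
w(p) = -8 + 4*p
o = 0 (o = 0*(-31*1/13) = 0*(-31/13) = 0)
-19*(o + f(1, w(4))) = -19*(0 - 1*1) = -19*(0 - 1) = -19*(-1) = 19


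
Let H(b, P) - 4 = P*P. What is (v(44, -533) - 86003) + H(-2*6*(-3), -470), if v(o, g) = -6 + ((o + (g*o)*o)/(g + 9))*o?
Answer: 29021529/131 ≈ 2.2154e+5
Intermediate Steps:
v(o, g) = -6 + o*(o + g*o**2)/(9 + g) (v(o, g) = -6 + ((o + g*o**2)/(9 + g))*o = -6 + o*(o + g*o**2)/(9 + g))
H(b, P) = 4 + P**2 (H(b, P) = 4 + P*P = 4 + P**2)
(v(44, -533) - 86003) + H(-2*6*(-3), -470) = ((-54 + 44**2 - 6*(-533) - 533*44**3)/(9 - 533) - 86003) + (4 + (-470)**2) = ((-54 + 1936 + 3198 - 533*85184)/(-524) - 86003) + (4 + 220900) = (-(-54 + 1936 + 3198 - 45403072)/524 - 86003) + 220904 = (-1/524*(-45397992) - 86003) + 220904 = (11349498/131 - 86003) + 220904 = 83105/131 + 220904 = 29021529/131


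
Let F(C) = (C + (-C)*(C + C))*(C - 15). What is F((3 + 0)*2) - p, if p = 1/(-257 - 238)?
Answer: 294031/495 ≈ 594.00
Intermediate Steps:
F(C) = (-15 + C)*(C - 2*C²) (F(C) = (C + (-C)*(2*C))*(-15 + C) = (C - 2*C²)*(-15 + C) = (-15 + C)*(C - 2*C²))
p = -1/495 (p = 1/(-495) = -1/495 ≈ -0.0020202)
F((3 + 0)*2) - p = ((3 + 0)*2)*(-15 - 2*4*(3 + 0)² + 31*((3 + 0)*2)) - 1*(-1/495) = (3*2)*(-15 - 2*(3*2)² + 31*(3*2)) + 1/495 = 6*(-15 - 2*6² + 31*6) + 1/495 = 6*(-15 - 2*36 + 186) + 1/495 = 6*(-15 - 72 + 186) + 1/495 = 6*99 + 1/495 = 594 + 1/495 = 294031/495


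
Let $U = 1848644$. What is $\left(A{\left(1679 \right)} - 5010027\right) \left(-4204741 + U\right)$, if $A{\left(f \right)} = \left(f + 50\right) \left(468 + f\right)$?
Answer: $3057893476808$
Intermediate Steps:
$A{\left(f \right)} = \left(50 + f\right) \left(468 + f\right)$
$\left(A{\left(1679 \right)} - 5010027\right) \left(-4204741 + U\right) = \left(\left(23400 + 1679^{2} + 518 \cdot 1679\right) - 5010027\right) \left(-4204741 + 1848644\right) = \left(\left(23400 + 2819041 + 869722\right) - 5010027\right) \left(-2356097\right) = \left(3712163 - 5010027\right) \left(-2356097\right) = \left(-1297864\right) \left(-2356097\right) = 3057893476808$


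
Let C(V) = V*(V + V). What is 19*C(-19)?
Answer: 13718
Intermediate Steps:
C(V) = 2*V² (C(V) = V*(2*V) = 2*V²)
19*C(-19) = 19*(2*(-19)²) = 19*(2*361) = 19*722 = 13718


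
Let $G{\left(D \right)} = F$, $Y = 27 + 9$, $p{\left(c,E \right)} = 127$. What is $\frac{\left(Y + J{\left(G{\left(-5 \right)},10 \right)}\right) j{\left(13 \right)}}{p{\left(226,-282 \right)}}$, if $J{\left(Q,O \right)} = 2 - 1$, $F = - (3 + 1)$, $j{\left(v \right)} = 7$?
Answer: $\frac{259}{127} \approx 2.0394$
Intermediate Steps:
$F = -4$ ($F = \left(-1\right) 4 = -4$)
$Y = 36$
$G{\left(D \right)} = -4$
$J{\left(Q,O \right)} = 1$ ($J{\left(Q,O \right)} = 2 - 1 = 1$)
$\frac{\left(Y + J{\left(G{\left(-5 \right)},10 \right)}\right) j{\left(13 \right)}}{p{\left(226,-282 \right)}} = \frac{\left(36 + 1\right) 7}{127} = 37 \cdot 7 \cdot \frac{1}{127} = 259 \cdot \frac{1}{127} = \frac{259}{127}$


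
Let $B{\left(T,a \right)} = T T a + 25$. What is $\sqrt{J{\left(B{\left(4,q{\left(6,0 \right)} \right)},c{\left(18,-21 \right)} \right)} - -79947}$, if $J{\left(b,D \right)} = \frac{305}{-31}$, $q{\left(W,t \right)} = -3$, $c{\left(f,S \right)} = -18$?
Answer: $\frac{2 \sqrt{19204903}}{31} \approx 282.73$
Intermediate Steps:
$B{\left(T,a \right)} = 25 + a T^{2}$ ($B{\left(T,a \right)} = T^{2} a + 25 = a T^{2} + 25 = 25 + a T^{2}$)
$J{\left(b,D \right)} = - \frac{305}{31}$ ($J{\left(b,D \right)} = 305 \left(- \frac{1}{31}\right) = - \frac{305}{31}$)
$\sqrt{J{\left(B{\left(4,q{\left(6,0 \right)} \right)},c{\left(18,-21 \right)} \right)} - -79947} = \sqrt{- \frac{305}{31} - -79947} = \sqrt{- \frac{305}{31} + 79947} = \sqrt{\frac{2478052}{31}} = \frac{2 \sqrt{19204903}}{31}$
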